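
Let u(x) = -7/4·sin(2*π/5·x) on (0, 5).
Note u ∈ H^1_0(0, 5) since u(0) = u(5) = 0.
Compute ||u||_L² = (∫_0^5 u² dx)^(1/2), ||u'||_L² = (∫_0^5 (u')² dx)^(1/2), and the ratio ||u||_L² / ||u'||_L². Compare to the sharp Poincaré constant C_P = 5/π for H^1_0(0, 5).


||u||_L² / ||u'||_L² = 5/(2*π) < C_P = 5/π.

u(x) = -7/4·sin(2*π/5·x), so u'(x) = -7*π*cos(2*π*x/5)/10.
Writing u(x) = A·sin(kπx/L) with A = -7/4 and k = 2, use ∫_0^L sin²(kπx/L) dx = L/2 and ∫_0^L cos²(kπx/L) dx = L/2.
u² = 49/16·sin²(2*π/5·x) and (u')² = 49*π^2/100·cos²(2*π/5·x), and each of sin², cos² integrates to L/2 = 5/2 over (0, 5).
∫_0^5 u² dx = 245/32, so ||u||_L² = 7*sqrt(10)/8.
∫_0^5 (u')² dx = 49*π^2/40, so ||u'||_L² = 7*sqrt(10)*π/20.
Ratio ||u||_L² / ||u'||_L² = 5/(2*π).
Sharp Poincaré constant on H^1_0(0, 5) is C_P = L/π = 5/π, achieved by sin(π/5·x).
This is the k = 2 harmonic; the ratio L/(kπ) is strictly less than C_P = L/π, consistent with the sharp inequality ||u||_L² ≤ C_P ||u'||_L².


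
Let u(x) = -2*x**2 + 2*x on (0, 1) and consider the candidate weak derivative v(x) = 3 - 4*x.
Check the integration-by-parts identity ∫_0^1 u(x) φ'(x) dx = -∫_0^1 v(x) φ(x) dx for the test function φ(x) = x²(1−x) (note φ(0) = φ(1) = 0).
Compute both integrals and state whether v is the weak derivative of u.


LHS = 1/30, RHS = -1/20. No, v is not the weak derivative of u.

u(x) = -2*x**2 + 2*x, classical derivative u'(x) = 2 - 4*x.
φ(x) = x²(1−x), so φ'(x) = x*(2 - 3*x).
Note φ(0) = φ(1) = 0, so the boundary term u·φ vanishes.
LHS = ∫_0^1 u(x) φ'(x) dx = ∫_0^1 (6*x^4 - 10*x^3 + 4*x^2) dx. Term by term:
  ∫_0^1 6*x^4 dx = 6/5;  ∫_0^1 -10*x^3 dx = -5/2;  ∫_0^1 4*x^2 dx = 4/3.
Sum: 6/5 − 5/2 + 4/3 = 1/30.
So LHS = 1/30.
∫_0^1 v(x) φ(x) dx = ∫_0^1 (4*x^4 - 7*x^3 + 3*x^2) dx. Term by term:
  ∫_0^1 4*x^4 dx = 4/5;  ∫_0^1 -7*x^3 dx = -7/4;  ∫_0^1 3*x^2 dx = 1.
Sum: 4/5 − 7/4 + 1 = 1/20.
So RHS = -∫_0^1 v(x) φ(x) dx = -1/20.
LHS − RHS = 1/12 ≠ 0, so the identity fails.
(For a valid weak derivative the identity must hold for EVERY test function, in particular this one. The failure shows v is NOT the weak derivative of u.)
Correct weak derivative would be u'(x) = 2 - 4*x.


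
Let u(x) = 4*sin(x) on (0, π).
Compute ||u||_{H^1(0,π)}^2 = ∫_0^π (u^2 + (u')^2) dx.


||u||_{H^1(0,π)}^2 = 16*π

u'(x) = 4*cos(x).
Expand u² and (u')² and integrate term by term on (0, π), using: for integers n ≥ 1, ∫_0^π sin²(nx) dx = ∫_0^π cos²(nx) dx = π/2; for n ≠ n', ∫_0^π sin(nx)sin(n'x) dx = ∫_0^π cos(nx)cos(n'x) dx = 0; and by product-to-sum, ∫_0^π sin(nx)cos(n'x) dx = ½∫_0^π [sin((n+n')x) + sin((n−n')x)] dx, which is 0 when n+n' is even and 2n/(n²−n'²) when n+n' is odd (it need not vanish on (0, π)).
  u² squared terms: (4)²·∫sin(x)² dx = 16·π/2 = 8*π.
  So ∫_0^π u² dx = 8*π.
  (u')² squared terms: (4)²·∫cos(x)² dx = 16·π/2 = 8*π.
  So ∫_0^π (u')² dx = 8*π.
||u||_{H^1}^2 = (8*π) + (8*π) = 16*π.


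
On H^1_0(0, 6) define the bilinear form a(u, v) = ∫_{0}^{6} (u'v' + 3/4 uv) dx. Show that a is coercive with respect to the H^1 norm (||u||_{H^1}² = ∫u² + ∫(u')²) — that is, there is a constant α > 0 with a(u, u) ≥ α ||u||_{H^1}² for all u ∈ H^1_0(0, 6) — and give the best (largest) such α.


α = (π^2 + 27)/(π^2 + 36)

Coercivity of a(·,·) on H^1_0(0, 6) means a(u, u) ≥ α ||u||_{H^1}² for every u ∈ H^1_0.
The interval has length L = 6, and Poincaré/coercivity depend only on L. Here a(u, u) = ∫(u')² + (3/4)·∫u².
Here 0 < c = 3/4 < 1. The condition a(u,u) ≥ α||u||_{H^1}² reads (1−α)∫(u')² ≥ (α−c)∫u². Any admissible α is ≤ 1 (rapidly oscillating u have ∫u²/∫(u')² → 0), and α = 1 would force 0 ≥ (1−c)∫u², impossible since c < 1; so 1−α > 0. By the sharp Poincaré inequality on H^1_0 of an interval of length L, ∫(u')² ≥ (π/L)²∫u² with equality for the first sine mode sin(π(x−x₀)/L) (x₀ the left endpoint), so the inequality holds for all u iff (1−α)(π/L)² ≥ α − c, i.e. α ≤ ((π/L)² + c)/((π/L)² + 1) = (1 + c(L/π)²)/(1 + (L/π)²). With (π/L)² = π^2/36 and c = 3/4, the largest admissible constant is α = ((π/L)² + c)/((π/L)² + 1).
Simplifying, α = (π^2 + 27)/(π^2 + 36).


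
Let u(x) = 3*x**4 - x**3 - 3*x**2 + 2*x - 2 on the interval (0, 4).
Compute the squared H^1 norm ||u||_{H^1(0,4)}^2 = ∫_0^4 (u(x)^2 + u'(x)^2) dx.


||u||_{H^1}^2 = 47228192/105

The H^1 norm (squared) on an interval (0, L) is
  ||u||_{H^1}^2 = ∫_0^L u(x)^2 dx + ∫_0^L u'(x)^2 dx.
Compute u'(x) = 12*x**3 - 3*x**2 - 6*x + 2.
Then u(x)^2 = 9*x**8 - 6*x**7 - 17*x**6 + 18*x**5 - 7*x**4 - 8*x**3 + 16*x**2 - 8*x + 4 and u'(x)^2 = 144*x**6 - 72*x**5 - 135*x**4 + 84*x**3 + 24*x**2 - 24*x + 4.
Integrate each monomial from 0 to 4 using ∫_0^4 c·x^n dx = c·4^(n+1)/(n+1):
  ∫_0^4 u(x)^2 dx = ∫_0^4 (9*x^8 - 6*x^7 - 17*x^6 + 18*x^5 - 7*x^4 - 8*x^3 + 16*x^2 - 8*x + 4) dx. Term by term:
    ∫_0^4 9*x^8 dx = 262144;  ∫_0^4 -6*x^7 dx = -49152;  ∫_0^4 -17*x^6 dx = -278528/7;
    ∫_0^4 18*x^5 dx = 12288;  ∫_0^4 -7*x^4 dx = -7168/5;  ∫_0^4 -8*x^3 dx = -512;
    ∫_0^4 16*x^2 dx = 1024/3;  ∫_0^4 -8*x dx = -64;  ∫_0^4 4 dx = 16.
  Sum: 262144 − 49152 − 278528/7 + 12288 − 7168/5 − 512 + 1024/3 − 64 + 16 = 19302992/105.
  ∫_0^4 u'(x)^2 dx = ∫_0^4 (144*x^6 - 72*x^5 - 135*x^4 + 84*x^3 + 24*x^2 - 24*x + 4) dx. Term by term:
    ∫_0^4 144*x^6 dx = 2359296/7;  ∫_0^4 -72*x^5 dx = -49152;  ∫_0^4 -135*x^4 dx = -27648;
    ∫_0^4 84*x^3 dx = 5376;  ∫_0^4 24*x^2 dx = 512;  ∫_0^4 -24*x dx = -192;
    ∫_0^4 4 dx = 16.
  Sum: 2359296/7 − 49152 − 27648 + 5376 + 512 − 192 + 16 = 1861680/7.
Adding: ||u||_{H^1}^2 = 19302992/105 + 1861680/7 = 47228192/105.


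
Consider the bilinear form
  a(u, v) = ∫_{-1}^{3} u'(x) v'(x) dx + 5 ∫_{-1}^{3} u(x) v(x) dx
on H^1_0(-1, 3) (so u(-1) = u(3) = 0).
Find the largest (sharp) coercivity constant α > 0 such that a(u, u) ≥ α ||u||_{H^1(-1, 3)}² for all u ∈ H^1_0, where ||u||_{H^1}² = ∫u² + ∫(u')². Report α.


α = 1

Coercivity of a(·,·) on H^1_0(-1, 3) means a(u, u) ≥ α ||u||_{H^1}² for every u ∈ H^1_0.
The interval has length L = 4, and Poincaré/coercivity depend only on L. Here a(u, u) = ∫(u')² + (5)·∫u².
Here c = 5 ≥ 1, so a(u,u) = ∫(u')² + c∫u² ≥ ∫(u')² + ∫u² = ||u||_{H^1}², i.e. α = 1 works. No larger α is possible: a(u,u) ≥ α||u||_{H^1}² means (1−α)∫(u')² ≥ (α−c)∫u², and for the modes u_n = sin(nπ(x−x₀)/L) (x₀ the left endpoint) one has ∫u_n²/∫(u_n')² = (L/(nπ))² → 0, so a(u_n,u_n)/||u_n||_{H^1}² → 1. Hence the optimal constant is α = 1.
Therefore α = 1.


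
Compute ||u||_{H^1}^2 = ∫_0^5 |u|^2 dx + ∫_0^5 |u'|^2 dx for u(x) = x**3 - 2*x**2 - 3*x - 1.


||u||_{H^1}^2 = 160225/42

The H^1 norm (squared) on an interval (0, L) is
  ||u||_{H^1}^2 = ∫_0^L u(x)^2 dx + ∫_0^L u'(x)^2 dx.
Compute u'(x) = 3*x**2 - 4*x - 3.
Then u(x)^2 = x**6 - 4*x**5 - 2*x**4 + 10*x**3 + 13*x**2 + 6*x + 1 and u'(x)^2 = 9*x**4 - 24*x**3 - 2*x**2 + 24*x + 9.
Integrate each monomial from 0 to 5 using ∫_0^5 c·x^n dx = c·5^(n+1)/(n+1):
  ∫_0^5 u(x)^2 dx = ∫_0^5 (x^6 - 4*x^5 - 2*x^4 + 10*x^3 + 13*x^2 + 6*x + 1) dx. Term by term:
    ∫_0^5 x^6 dx = 78125/7;  ∫_0^5 -4*x^5 dx = -31250/3;  ∫_0^5 -2*x^4 dx = -1250;
    ∫_0^5 10*x^3 dx = 3125/2;  ∫_0^5 13*x^2 dx = 1625/3;  ∫_0^5 6*x dx = 75;
    ∫_0^5 1 dx = 5.
  Sum: 78125/7 − 31250/3 − 1250 + 3125/2 + 1625/3 + 75 + 5 = 23495/14.
  ∫_0^5 u'(x)^2 dx = ∫_0^5 (9*x^4 - 24*x^3 - 2*x^2 + 24*x + 9) dx. Term by term:
    ∫_0^5 9*x^4 dx = 5625;  ∫_0^5 -24*x^3 dx = -3750;  ∫_0^5 -2*x^2 dx = -250/3;
    ∫_0^5 24*x dx = 300;  ∫_0^5 9 dx = 45.
  Sum: 5625 − 3750 − 250/3 + 300 + 45 = 6410/3.
Adding: ||u||_{H^1}^2 = 23495/14 + 6410/3 = 160225/42.


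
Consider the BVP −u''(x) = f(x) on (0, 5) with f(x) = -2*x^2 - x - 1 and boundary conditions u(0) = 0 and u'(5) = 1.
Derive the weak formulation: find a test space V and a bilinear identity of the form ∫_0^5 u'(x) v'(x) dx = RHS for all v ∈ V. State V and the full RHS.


V = {v ∈ H^1(0, 5) : v(0) = 0} (test functions vanish at x = 0 where u is specified); weak form: ∫_0^5 u'v' dx = ∫_0^5 (-2*x^2 - x - 1) v dx + v(5) for all v ∈ V.

Multiply both sides by a test function v and integrate from 0 to 5:
  ∫_0^5 −u''(x) v(x) dx = ∫_0^5 f(x) v(x) dx.
Integrate the LHS by parts once:
  ∫_0^5 −u'' v dx = −[u'(x) v(x)]_0^5 + ∫_0^5 u'(x) v'(x) dx.
Thus ∫_0^5 u'(x) v'(x) dx = ∫_0^5 f(x) v(x) dx + [u'(x) v(x)]_0^5.
Choose V so that boundary terms are either known or forced to vanish.
Mixed BC: u(0) = 0 (Dirichlet) and u'(5) = 1 (Neumann). Define V = {v ∈ H^1(0, 5) : v(0) = 0}. Then [u' v]_0^5 = u'(5)·v(5) − u'(0)·0 = v(5).
Weak formulation: find u (satisfying any essential BC) such that ∫_0^5 u'(x) v'(x) dx = ∫_0^5 f v dx + v(5) for all v ∈ V (Dirichlet at 0 absorbed into V; Neumann datum at x = 5 contributes the boundary term).
Substituting f(x) = -2*x^2 - x - 1, the right-hand side is ∫_0^5 (-2*x^2 - x - 1) v dx + v(5).


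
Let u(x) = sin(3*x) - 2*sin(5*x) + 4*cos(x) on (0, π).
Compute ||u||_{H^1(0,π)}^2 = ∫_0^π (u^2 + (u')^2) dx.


||u||_{H^1(0,π)}^2 = 73*π

u'(x) = -4*sin(x) + 3*cos(3*x) - 10*cos(5*x).
Expand u² and (u')² and integrate term by term on (0, π), using: for integers n ≥ 1, ∫_0^π sin²(nx) dx = ∫_0^π cos²(nx) dx = π/2; for n ≠ n', ∫_0^π sin(nx)sin(n'x) dx = ∫_0^π cos(nx)cos(n'x) dx = 0; and by product-to-sum, ∫_0^π sin(nx)cos(n'x) dx = ½∫_0^π [sin((n+n')x) + sin((n−n')x)] dx, which is 0 when n+n' is even and 2n/(n²−n'²) when n+n' is odd (it need not vanish on (0, π)).
  u² squared terms: (-2)²·∫sin(5x)² dx = 4·π/2 = 2*π;  (4)²·∫cos(x)² dx = 16·π/2 = 8*π;  (1)²·∫sin(3x)² dx = 1·π/2 = π/2.
  u² cross terms: 2·(-2)·(4)·∫sin(5x)·cos(x) dx = -16·(0) = 0;  2·(-2)·(1)·∫sin(5x)·sin(3x) dx = -4·(0) = 0;  2·(4)·(1)·∫cos(x)·sin(3x) dx = 8·(0) = 0.
  So ∫_0^π u² dx = 2*π + 8*π + π/2 + 0 + 0 + 0 = 21*π/2.
  (u')² squared terms: (-10)²·∫cos(5x)² dx = 100·π/2 = 50*π;  (-4)²·∫sin(x)² dx = 16·π/2 = 8*π;  (3)²·∫cos(3x)² dx = 9·π/2 = 9*π/2.
  (u')² cross terms: 2·(-10)·(-4)·∫cos(5x)·sin(x) dx = 80·(0) = 0;  2·(-10)·(3)·∫cos(5x)·cos(3x) dx = -60·(0) = 0;  2·(-4)·(3)·∫sin(x)·cos(3x) dx = -24·(0) = 0.
  So ∫_0^π (u')² dx = 50*π + 8*π + 9*π/2 + 0 + 0 + 0 = 125*π/2.
||u||_{H^1}^2 = (21*π/2) + (125*π/2) = 73*π.


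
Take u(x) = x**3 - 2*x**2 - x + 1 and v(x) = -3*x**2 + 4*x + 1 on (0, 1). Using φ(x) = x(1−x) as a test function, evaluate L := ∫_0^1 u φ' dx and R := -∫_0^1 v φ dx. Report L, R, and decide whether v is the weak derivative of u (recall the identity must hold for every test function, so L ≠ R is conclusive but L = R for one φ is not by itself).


LHS = 7/20, RHS = -7/20. No, v is not the weak derivative of u.

u(x) = x**3 - 2*x**2 - x + 1, classical derivative u'(x) = 3*x**2 - 4*x - 1.
φ(x) = x(1−x), so φ'(x) = 1 - 2*x.
Note φ(0) = φ(1) = 0, so the boundary term u·φ vanishes.
LHS = ∫_0^1 u(x) φ'(x) dx = ∫_0^1 (-2*x^4 + 5*x^3 - 3*x + 1) dx. Term by term:
  ∫_0^1 -2*x^4 dx = -2/5;  ∫_0^1 5*x^3 dx = 5/4;  ∫_0^1 -3*x dx = -3/2;
  ∫_0^1 1 dx = 1.
Sum: -2/5 + 5/4 − 3/2 + 1 = 7/20.
So LHS = 7/20.
∫_0^1 v(x) φ(x) dx = ∫_0^1 (3*x^4 - 7*x^3 + 3*x^2 + x) dx. Term by term:
  ∫_0^1 3*x^4 dx = 3/5;  ∫_0^1 -7*x^3 dx = -7/4;  ∫_0^1 3*x^2 dx = 1;
  ∫_0^1 x dx = 1/2.
Sum: 3/5 − 7/4 + 1 + 1/2 = 7/20.
So RHS = -∫_0^1 v(x) φ(x) dx = -7/20.
LHS − RHS = 7/10 ≠ 0, so the identity fails.
(For a valid weak derivative the identity must hold for EVERY test function, in particular this one. The failure shows v is NOT the weak derivative of u.)
Correct weak derivative would be u'(x) = 3*x**2 - 4*x - 1.


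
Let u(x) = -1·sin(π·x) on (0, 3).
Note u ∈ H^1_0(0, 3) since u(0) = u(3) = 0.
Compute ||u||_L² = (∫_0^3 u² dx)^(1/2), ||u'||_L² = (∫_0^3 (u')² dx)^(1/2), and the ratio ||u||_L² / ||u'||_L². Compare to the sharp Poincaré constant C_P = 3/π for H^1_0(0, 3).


||u||_L² / ||u'||_L² = 1/π < C_P = 3/π.

u(x) = -1·sin(π·x), so u'(x) = -π*cos(π*x).
Writing u(x) = A·sin(kπx/L) with A = -1 and k = 3, use ∫_0^L sin²(kπx/L) dx = L/2 and ∫_0^L cos²(kπx/L) dx = L/2.
u² = 1·sin²(π·x) and (u')² = π^2·cos²(π·x), and each of sin², cos² integrates to L/2 = 3/2 over (0, 3).
∫_0^3 u² dx = 3/2, so ||u||_L² = sqrt(6)/2.
∫_0^3 (u')² dx = 3*π^2/2, so ||u'||_L² = sqrt(6)*π/2.
Ratio ||u||_L² / ||u'||_L² = 1/π.
Sharp Poincaré constant on H^1_0(0, 3) is C_P = L/π = 3/π, achieved by sin(π/3·x).
This is the k = 3 harmonic; the ratio L/(kπ) is strictly less than C_P = L/π, consistent with the sharp inequality ||u||_L² ≤ C_P ||u'||_L².


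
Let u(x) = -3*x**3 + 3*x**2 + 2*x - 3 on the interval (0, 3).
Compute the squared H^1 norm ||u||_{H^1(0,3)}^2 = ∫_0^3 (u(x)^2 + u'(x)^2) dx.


||u||_{H^1}^2 = 196221/70

The H^1 norm (squared) on an interval (0, L) is
  ||u||_{H^1}^2 = ∫_0^L u(x)^2 dx + ∫_0^L u'(x)^2 dx.
Compute u'(x) = -9*x**2 + 6*x + 2.
Then u(x)^2 = 9*x**6 - 18*x**5 - 3*x**4 + 30*x**3 - 14*x**2 - 12*x + 9 and u'(x)^2 = 81*x**4 - 108*x**3 + 24*x + 4.
Integrate each monomial from 0 to 3 using ∫_0^3 c·x^n dx = c·3^(n+1)/(n+1):
  ∫_0^3 u(x)^2 dx = ∫_0^3 (9*x^6 - 18*x^5 - 3*x^4 + 30*x^3 - 14*x^2 - 12*x + 9) dx. Term by term:
    ∫_0^3 9*x^6 dx = 19683/7;  ∫_0^3 -18*x^5 dx = -2187;  ∫_0^3 -3*x^4 dx = -729/5;
    ∫_0^3 30*x^3 dx = 1215/2;  ∫_0^3 -14*x^2 dx = -126;  ∫_0^3 -12*x dx = -54;
    ∫_0^3 9 dx = 27.
  Sum: 19683/7 − 2187 − 729/5 + 1215/2 − 126 − 54 + 27 = 65349/70.
  ∫_0^3 u'(x)^2 dx = ∫_0^3 (81*x^4 - 108*x^3 + 24*x + 4) dx. Term by term:
    ∫_0^3 81*x^4 dx = 19683/5;  ∫_0^3 -108*x^3 dx = -2187;  ∫_0^3 24*x dx = 108;
    ∫_0^3 4 dx = 12.
  Sum: 19683/5 − 2187 + 108 + 12 = 9348/5.
Adding: ||u||_{H^1}^2 = 65349/70 + 9348/5 = 196221/70.


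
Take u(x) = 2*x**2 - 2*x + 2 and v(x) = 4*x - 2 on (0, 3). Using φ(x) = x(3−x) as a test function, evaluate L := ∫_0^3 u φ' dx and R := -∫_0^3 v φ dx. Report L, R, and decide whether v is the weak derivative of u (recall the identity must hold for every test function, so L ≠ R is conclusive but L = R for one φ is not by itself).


LHS = -18, RHS = -18. Yes, v = u' weakly.

u(x) = 2*x**2 - 2*x + 2, classical derivative u'(x) = 4*x - 2.
φ(x) = x(3−x), so φ'(x) = 3 - 2*x.
Note φ(0) = φ(3) = 0, so the boundary term u·φ vanishes.
LHS = ∫_0^3 u(x) φ'(x) dx = ∫_0^3 (-4*x^3 + 10*x^2 - 10*x + 6) dx. Term by term:
  ∫_0^3 -4*x^3 dx = -81;  ∫_0^3 10*x^2 dx = 90;  ∫_0^3 -10*x dx = -45;
  ∫_0^3 6 dx = 18.
Sum: -81 + 90 − 45 + 18 = -18.
So LHS = -18.
∫_0^3 v(x) φ(x) dx = ∫_0^3 (-4*x^3 + 14*x^2 - 6*x) dx. Term by term:
  ∫_0^3 -4*x^3 dx = -81;  ∫_0^3 14*x^2 dx = 126;  ∫_0^3 -6*x dx = -27.
Sum: -81 + 126 − 27 = 18.
So RHS = -∫_0^3 v(x) φ(x) dx = -18.
LHS = RHS, so the identity holds for this test φ.
Moreover u is smooth here and v(x) = u'(x) = 4*x - 2 pointwise, so the identity holds for every test function. Hence v is the weak derivative of u.


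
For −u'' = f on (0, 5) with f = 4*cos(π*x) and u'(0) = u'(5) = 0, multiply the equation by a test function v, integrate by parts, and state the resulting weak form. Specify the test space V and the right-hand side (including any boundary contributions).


V = H^1(0, 5) (no boundary constraint on v; u is determined up to an additive constant); weak form: ∫_0^5 u'v' dx = ∫_0^5 (4*cos(π*x)) v dx for all v ∈ V.

Multiply both sides by a test function v and integrate from 0 to 5:
  ∫_0^5 −u''(x) v(x) dx = ∫_0^5 f(x) v(x) dx.
Integrate the LHS by parts once:
  ∫_0^5 −u'' v dx = −[u'(x) v(x)]_0^5 + ∫_0^5 u'(x) v'(x) dx.
Thus ∫_0^5 u'(x) v'(x) dx = ∫_0^5 f(x) v(x) dx + [u'(x) v(x)]_0^5.
Choose V so that boundary terms are either known or forced to vanish.
u has homogeneous Neumann: u'(0) = u'(5) = 0. So [u' v]_0^5 = 0·v(5) − 0·v(0) = 0 for any v; take V = H^1(0, 5).
Weak formulation: find u (satisfying any essential BC) such that ∫_0^5 u'(x) v'(x) dx = ∫_0^5 f v dx for all v ∈ V (homogeneous Neumann, so boundary terms vanish).
Substituting f(x) = 4*cos(π*x), the right-hand side is ∫_0^5 (4*cos(π*x)) v dx.
Compatibility check (pure Neumann): taking v ≡ 1 ∈ V gives 0 = ∫_0^5 f dx + (0) − (0), i.e. ∫_0^5 f dx must equal u'(0) − u'(5) = 0. Indeed ∫_0^5 (4*cos(π*x)) dx = 0, so the data are compatible. The solution is then unique only up to an additive constant (fix it e.g. by requiring ∫_0^5 u dx = 0).


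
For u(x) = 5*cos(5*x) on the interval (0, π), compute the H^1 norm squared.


||u||_{H^1(0,π)}^2 = 325*π

u'(x) = -25*sin(5*x).
Expand u² and (u')² and integrate term by term on (0, π), using: for integers n ≥ 1, ∫_0^π sin²(nx) dx = ∫_0^π cos²(nx) dx = π/2; for n ≠ n', ∫_0^π sin(nx)sin(n'x) dx = ∫_0^π cos(nx)cos(n'x) dx = 0; and by product-to-sum, ∫_0^π sin(nx)cos(n'x) dx = ½∫_0^π [sin((n+n')x) + sin((n−n')x)] dx, which is 0 when n+n' is even and 2n/(n²−n'²) when n+n' is odd (it need not vanish on (0, π)).
  u² squared terms: (5)²·∫cos(5x)² dx = 25·π/2 = 25*π/2.
  So ∫_0^π u² dx = 25*π/2.
  (u')² squared terms: (-25)²·∫sin(5x)² dx = 625·π/2 = 625*π/2.
  So ∫_0^π (u')² dx = 625*π/2.
||u||_{H^1}^2 = (25*π/2) + (625*π/2) = 325*π.


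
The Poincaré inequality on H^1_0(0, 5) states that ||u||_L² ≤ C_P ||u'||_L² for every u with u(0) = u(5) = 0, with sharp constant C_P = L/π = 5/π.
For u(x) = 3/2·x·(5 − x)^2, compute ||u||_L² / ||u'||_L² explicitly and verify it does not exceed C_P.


||u||_L² / ||u'||_L² = 5*sqrt(14)/14 < C_P = 5/π.

u(x) = 3/2·x·(5 − x)^2, so u'(x) = 9*x^2/2 - 30*x + 75/2.
u(x) = 3/2·x·(5 − x)^2 vanishes at x = 0 and x = 5, so u ∈ H^1_0(0, 5). Differentiate via the product rule and integrate the resulting polynomials term by term.
  ∫_0^5 u² dx = ∫_0^5 (9*x^6/4 - 45*x^5 + 675*x^4/2 - 1125*x^3 + 5625*x^2/4) dx. Term by term:
    ∫_0^5 9*x^6/4 dx = 703125/28;  ∫_0^5 -45*x^5 dx = -234375/2;  ∫_0^5 675*x^4/2 dx = 421875/2;
    ∫_0^5 -1125*x^3 dx = -703125/4;  ∫_0^5 5625*x^2/4 dx = 234375/4.
  Sum: 703125/28 − 234375/2 + 421875/2 − 703125/4 + 234375/4 = 46875/28.
  ∫_0^5 (u')² dx = ∫_0^5 (81*x^4/4 - 270*x^3 + 2475*x^2/2 - 2250*x + 5625/4) dx. Term by term:
    ∫_0^5 81*x^4/4 dx = 50625/4;  ∫_0^5 -270*x^3 dx = -84375/2;  ∫_0^5 2475*x^2/2 dx = 103125/2;
    ∫_0^5 -2250*x dx = -28125;  ∫_0^5 5625/4 dx = 28125/4.
  Sum: 50625/4 − 84375/2 + 103125/2 − 28125 + 28125/4 = 1875/2.
∫_0^5 u² dx = 46875/28, so ||u||_L² = 125*sqrt(21)/14.
∫_0^5 (u')² dx = 1875/2, so ||u'||_L² = 25*sqrt(6)/2.
Ratio ||u||_L² / ||u'||_L² = 5*sqrt(14)/14.
Sharp Poincaré constant on H^1_0(0, 5) is C_P = L/π = 5/π, achieved by sin(π/5·x).
A polynomial bump cannot attain the sharp Poincaré constant (only the first sine eigenfunction does), so the ratio is strictly less than C_P, consistent with ||u||_L² ≤ C_P ||u'||_L².


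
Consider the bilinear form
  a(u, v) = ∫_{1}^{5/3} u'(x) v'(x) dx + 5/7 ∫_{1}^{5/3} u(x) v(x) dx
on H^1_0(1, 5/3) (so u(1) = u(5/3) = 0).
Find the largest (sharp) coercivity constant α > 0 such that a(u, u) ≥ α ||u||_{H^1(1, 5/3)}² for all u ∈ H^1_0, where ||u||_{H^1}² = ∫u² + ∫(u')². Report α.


α = (20 + 63*π^2)/(7*(4 + 9*π^2))

Coercivity of a(·,·) on H^1_0(1, 5/3) means a(u, u) ≥ α ||u||_{H^1}² for every u ∈ H^1_0.
The interval has length L = 2/3, and Poincaré/coercivity depend only on L. Here a(u, u) = ∫(u')² + (5/7)·∫u².
Here 0 < c = 5/7 < 1. The condition a(u,u) ≥ α||u||_{H^1}² reads (1−α)∫(u')² ≥ (α−c)∫u². Any admissible α is ≤ 1 (rapidly oscillating u have ∫u²/∫(u')² → 0), and α = 1 would force 0 ≥ (1−c)∫u², impossible since c < 1; so 1−α > 0. By the sharp Poincaré inequality on H^1_0 of an interval of length L, ∫(u')² ≥ (π/L)²∫u² with equality for the first sine mode sin(π(x−x₀)/L) (x₀ the left endpoint), so the inequality holds for all u iff (1−α)(π/L)² ≥ α − c, i.e. α ≤ ((π/L)² + c)/((π/L)² + 1) = (1 + c(L/π)²)/(1 + (L/π)²). With (π/L)² = 9*π^2/4 and c = 5/7, the largest admissible constant is α = ((π/L)² + c)/((π/L)² + 1).
Simplifying, α = (20 + 63*π^2)/(7*(4 + 9*π^2)).


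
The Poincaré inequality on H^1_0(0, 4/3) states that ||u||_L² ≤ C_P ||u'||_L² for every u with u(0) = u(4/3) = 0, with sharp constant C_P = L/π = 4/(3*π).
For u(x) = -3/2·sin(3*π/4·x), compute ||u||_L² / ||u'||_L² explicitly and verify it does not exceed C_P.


||u||_L² / ||u'||_L² = 4/(3*π) = C_P.

u(x) = -3/2·sin(3*π/4·x), so u'(x) = -9*π*cos(3*π*x/4)/8.
Writing u(x) = A·sin(kπx/L) with A = -3/2 and k = 1, use ∫_0^L sin²(kπx/L) dx = L/2 and ∫_0^L cos²(kπx/L) dx = L/2.
u² = 9/4·sin²(3*π/4·x) and (u')² = 81*π^2/64·cos²(3*π/4·x), and each of sin², cos² integrates to L/2 = 2/3 over (0, 4/3).
∫_0^4/3 u² dx = 3/2, so ||u||_L² = sqrt(6)/2.
∫_0^4/3 (u')² dx = 27*π^2/32, so ||u'||_L² = 3*sqrt(6)*π/8.
Ratio ||u||_L² / ||u'||_L² = 4/(3*π).
Sharp Poincaré constant on H^1_0(0, 4/3) is C_P = L/π = 4/(3*π), achieved by sin(3*π/4·x).
This is the k = 1 eigenfunction (up to amplitude), so the ratio equals the sharp Poincaré constant exactly.


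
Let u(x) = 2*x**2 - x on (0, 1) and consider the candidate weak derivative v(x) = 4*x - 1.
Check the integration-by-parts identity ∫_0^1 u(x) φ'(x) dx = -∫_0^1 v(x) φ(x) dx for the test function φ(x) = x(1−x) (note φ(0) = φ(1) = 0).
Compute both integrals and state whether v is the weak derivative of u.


LHS = -1/6, RHS = -1/6. Yes, v = u' weakly.

u(x) = 2*x**2 - x, classical derivative u'(x) = 4*x - 1.
φ(x) = x(1−x), so φ'(x) = 1 - 2*x.
Note φ(0) = φ(1) = 0, so the boundary term u·φ vanishes.
LHS = ∫_0^1 u(x) φ'(x) dx = ∫_0^1 (-4*x^3 + 4*x^2 - x) dx. Term by term:
  ∫_0^1 -4*x^3 dx = -1;  ∫_0^1 4*x^2 dx = 4/3;  ∫_0^1 -x dx = -1/2.
Sum: -1 + 4/3 − 1/2 = -1/6.
So LHS = -1/6.
∫_0^1 v(x) φ(x) dx = ∫_0^1 (-4*x^3 + 5*x^2 - x) dx. Term by term:
  ∫_0^1 -4*x^3 dx = -1;  ∫_0^1 5*x^2 dx = 5/3;  ∫_0^1 -x dx = -1/2.
Sum: -1 + 5/3 − 1/2 = 1/6.
So RHS = -∫_0^1 v(x) φ(x) dx = -1/6.
LHS = RHS, so the identity holds for this test φ.
Moreover u is smooth here and v(x) = u'(x) = 4*x - 1 pointwise, so the identity holds for every test function. Hence v is the weak derivative of u.


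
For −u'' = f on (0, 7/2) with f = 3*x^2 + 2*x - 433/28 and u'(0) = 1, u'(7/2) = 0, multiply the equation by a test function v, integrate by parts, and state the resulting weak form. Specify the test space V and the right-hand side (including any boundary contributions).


V = H^1(0, 7/2) (v unrestricted at boundary; u is determined up to an additive constant); weak form: ∫_0^7/2 u'v' dx = ∫_0^7/2 (3*x^2 + 2*x - 433/28) v dx − v(0) for all v ∈ V.

Multiply both sides by a test function v and integrate from 0 to 7/2:
  ∫_0^7/2 −u''(x) v(x) dx = ∫_0^7/2 f(x) v(x) dx.
Integrate the LHS by parts once:
  ∫_0^7/2 −u'' v dx = −[u'(x) v(x)]_0^7/2 + ∫_0^7/2 u'(x) v'(x) dx.
Thus ∫_0^7/2 u'(x) v'(x) dx = ∫_0^7/2 f(x) v(x) dx + [u'(x) v(x)]_0^7/2.
Choose V so that boundary terms are either known or forced to vanish.
u has inhomogeneous Neumann u'(0) = 1, u'(7/2) = 0. [u' v]_0^7/2 = (0)·v(7/2) − (1)·v(0) = − v(0). Take V = H^1(0, 7/2); boundary term becomes part of RHS.
Weak formulation: find u (satisfying any essential BC) such that ∫_0^7/2 u'(x) v'(x) dx = ∫_0^7/2 f v dx − v(0) for all v ∈ V (Neumann data are natural BCs: they enter the RHS as boundary terms).
Substituting f(x) = 3*x^2 + 2*x - 433/28, the right-hand side is ∫_0^7/2 (3*x^2 + 2*x - 433/28) v dx − v(0).
Compatibility check (pure Neumann): taking v ≡ 1 ∈ V gives 0 = ∫_0^7/2 f dx + (0) − (1), i.e. ∫_0^7/2 f dx must equal u'(0) − u'(7/2) = 1. Indeed ∫_0^7/2 (3*x^2 + 2*x - 433/28) dx = 1, so the data are compatible. The solution is then unique only up to an additive constant (fix it e.g. by requiring ∫_0^7/2 u dx = 0).


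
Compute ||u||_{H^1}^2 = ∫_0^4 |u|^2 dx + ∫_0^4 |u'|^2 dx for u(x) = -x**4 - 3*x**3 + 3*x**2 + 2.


||u||_{H^1}^2 = 50638256/315

The H^1 norm (squared) on an interval (0, L) is
  ||u||_{H^1}^2 = ∫_0^L u(x)^2 dx + ∫_0^L u'(x)^2 dx.
Compute u'(x) = -4*x**3 - 9*x**2 + 6*x.
Then u(x)^2 = x**8 + 6*x**7 + 3*x**6 - 18*x**5 + 5*x**4 - 12*x**3 + 12*x**2 + 4 and u'(x)^2 = 16*x**6 + 72*x**5 + 33*x**4 - 108*x**3 + 36*x**2.
Integrate each monomial from 0 to 4 using ∫_0^4 c·x^n dx = c·4^(n+1)/(n+1):
  ∫_0^4 u(x)^2 dx = ∫_0^4 (x^8 + 6*x^7 + 3*x^6 - 18*x^5 + 5*x^4 - 12*x^3 + 12*x^2 + 4) dx. Term by term:
    ∫_0^4 x^8 dx = 262144/9;  ∫_0^4 6*x^7 dx = 49152;  ∫_0^4 3*x^6 dx = 49152/7;
    ∫_0^4 -18*x^5 dx = -12288;  ∫_0^4 5*x^4 dx = 1024;  ∫_0^4 -12*x^3 dx = -768;
    ∫_0^4 12*x^2 dx = 256;  ∫_0^4 4 dx = 16.
  Sum: 262144/9 + 49152 + 49152/7 − 12288 + 1024 − 768 + 256 + 16 = 4633072/63.
  ∫_0^4 u'(x)^2 dx = ∫_0^4 (16*x^6 + 72*x^5 + 33*x^4 - 108*x^3 + 36*x^2) dx. Term by term:
    ∫_0^4 16*x^6 dx = 262144/7;  ∫_0^4 72*x^5 dx = 49152;  ∫_0^4 33*x^4 dx = 33792/5;
    ∫_0^4 -108*x^3 dx = -6912;  ∫_0^4 36*x^2 dx = 768.
  Sum: 262144/7 + 49152 + 33792/5 − 6912 + 768 = 3052544/35.
Adding: ||u||_{H^1}^2 = 4633072/63 + 3052544/35 = 50638256/315.


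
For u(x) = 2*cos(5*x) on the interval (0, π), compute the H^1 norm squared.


||u||_{H^1(0,π)}^2 = 52*π

u'(x) = -10*sin(5*x).
Expand u² and (u')² and integrate term by term on (0, π), using: for integers n ≥ 1, ∫_0^π sin²(nx) dx = ∫_0^π cos²(nx) dx = π/2; for n ≠ n', ∫_0^π sin(nx)sin(n'x) dx = ∫_0^π cos(nx)cos(n'x) dx = 0; and by product-to-sum, ∫_0^π sin(nx)cos(n'x) dx = ½∫_0^π [sin((n+n')x) + sin((n−n')x)] dx, which is 0 when n+n' is even and 2n/(n²−n'²) when n+n' is odd (it need not vanish on (0, π)).
  u² squared terms: (2)²·∫cos(5x)² dx = 4·π/2 = 2*π.
  So ∫_0^π u² dx = 2*π.
  (u')² squared terms: (-10)²·∫sin(5x)² dx = 100·π/2 = 50*π.
  So ∫_0^π (u')² dx = 50*π.
||u||_{H^1}^2 = (2*π) + (50*π) = 52*π.


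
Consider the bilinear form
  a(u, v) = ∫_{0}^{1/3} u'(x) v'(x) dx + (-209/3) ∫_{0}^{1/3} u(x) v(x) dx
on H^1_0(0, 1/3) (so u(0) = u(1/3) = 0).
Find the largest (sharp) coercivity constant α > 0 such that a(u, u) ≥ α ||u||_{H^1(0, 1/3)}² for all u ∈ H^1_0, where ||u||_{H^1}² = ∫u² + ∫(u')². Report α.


α = (-209 + 27*π^2)/(3*(1 + 9*π^2))

Coercivity of a(·,·) on H^1_0(0, 1/3) means a(u, u) ≥ α ||u||_{H^1}² for every u ∈ H^1_0.
The interval has length L = 1/3, and Poincaré/coercivity depend only on L. Here a(u, u) = ∫(u')² + (-209/3)·∫u².
Here c = -209/3 < 0 with |c| < (π/L)² = 9*π^2, so coercivity still holds. The condition a(u,u) ≥ α||u||_{H^1}² reads (1−α)∫(u')² ≥ (α−c)∫u². Any admissible α is ≤ 1 (rapidly oscillating u have ∫u²/∫(u')² → 0), and α = 1 would force 0 ≥ (1−c)∫u², impossible since c < 1; so 1−α > 0. By the sharp Poincaré inequality on H^1_0 of an interval of length L, ∫(u')² ≥ (π/L)²∫u² with equality for the first sine mode sin(π(x−x₀)/L) (x₀ the left endpoint), so the inequality holds for all u iff (1−α)(π/L)² ≥ α − c, i.e. α ≤ ((π/L)² + c)/((π/L)² + 1) = (1 + c(L/π)²)/(1 + (L/π)²). (Direct route, valid since c ≤ 0: Poincaré gives c∫u² ≥ c(L/π)²∫(u')², so a(u,u) ≥ (1 + c(L/π)²)∫(u')², while ||u||_{H^1}² ≤ (1 + (L/π)²)∫(u')²; dividing yields the same α.) With (π/L)² = 9*π^2 and c = -209/3, the largest admissible constant is α = ((π/L)² + c)/((π/L)² + 1).
Simplifying, α = (-209 + 27*π^2)/(3*(1 + 9*π^2)).


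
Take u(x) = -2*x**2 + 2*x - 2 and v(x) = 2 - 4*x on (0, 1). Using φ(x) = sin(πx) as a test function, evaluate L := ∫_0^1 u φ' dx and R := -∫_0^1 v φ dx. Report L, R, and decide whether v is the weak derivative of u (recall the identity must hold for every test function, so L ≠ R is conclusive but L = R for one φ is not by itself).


LHS = 0, RHS = 0. Yes, v = u' weakly.

u(x) = -2*x**2 + 2*x - 2, classical derivative u'(x) = 2 - 4*x.
φ(x) = sin(πx), so φ'(x) = π*cos(π*x).
Note φ(0) = φ(1) = 0, so the boundary term u·φ vanishes.
LHS = ∫_0^1 u(x) φ'(x) dx = ∫_0^1 (-2*π*x^2*cos(π*x) + 2*π*x*cos(π*x) - 2*π*cos(π*x)) dx. Term by term:
  ∫_0^1 -2*π*cos(π*x) dx = 0;  ∫_0^1 -2*π*x^2*cos(π*x) dx = 4/π;  ∫_0^1 2*π*x*cos(π*x) dx = -4/π.
Sum: 0 + 4/π − 4/π = 0.
So LHS = 0.
∫_0^1 v(x) φ(x) dx = ∫_0^1 (-4*x*sin(π*x) + 2*sin(π*x)) dx. Term by term:
  ∫_0^1 2*sin(π*x) dx = 4/π;  ∫_0^1 -4*x*sin(π*x) dx = -4/π.
Sum: 4/π − 4/π = 0.
So RHS = -∫_0^1 v(x) φ(x) dx = 0.
LHS = RHS, so the identity holds for this test φ.
Moreover u is smooth here and v(x) = u'(x) = 2 - 4*x pointwise, so the identity holds for every test function. Hence v is the weak derivative of u.


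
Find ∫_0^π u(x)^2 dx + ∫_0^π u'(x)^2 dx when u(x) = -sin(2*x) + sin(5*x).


||u||_{H^1(0,π)}^2 = 31*π/2

u'(x) = -2*cos(2*x) + 5*cos(5*x).
Expand u² and (u')² and integrate term by term on (0, π), using: for integers n ≥ 1, ∫_0^π sin²(nx) dx = ∫_0^π cos²(nx) dx = π/2; for n ≠ n', ∫_0^π sin(nx)sin(n'x) dx = ∫_0^π cos(nx)cos(n'x) dx = 0; and by product-to-sum, ∫_0^π sin(nx)cos(n'x) dx = ½∫_0^π [sin((n+n')x) + sin((n−n')x)] dx, which is 0 when n+n' is even and 2n/(n²−n'²) when n+n' is odd (it need not vanish on (0, π)).
  u² squared terms: (-1)²·∫sin(2x)² dx = 1·π/2 = π/2;  (1)²·∫sin(5x)² dx = 1·π/2 = π/2.
  u² cross terms: 2·(-1)·(1)·∫sin(2x)·sin(5x) dx = -2·(0) = 0.
  So ∫_0^π u² dx = π/2 + π/2 + 0 = π.
  (u')² squared terms: (-2)²·∫cos(2x)² dx = 4·π/2 = 2*π;  (5)²·∫cos(5x)² dx = 25·π/2 = 25*π/2.
  (u')² cross terms: 2·(-2)·(5)·∫cos(2x)·cos(5x) dx = -20·(0) = 0.
  So ∫_0^π (u')² dx = 2*π + 25*π/2 + 0 = 29*π/2.
||u||_{H^1}^2 = (π) + (29*π/2) = 31*π/2.


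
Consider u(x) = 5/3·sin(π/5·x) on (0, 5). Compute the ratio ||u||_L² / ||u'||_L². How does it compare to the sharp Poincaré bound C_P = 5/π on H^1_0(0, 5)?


||u||_L² / ||u'||_L² = 5/π = C_P.

u(x) = 5/3·sin(π/5·x), so u'(x) = π*cos(π*x/5)/3.
Writing u(x) = A·sin(kπx/L) with A = 5/3 and k = 1, use ∫_0^L sin²(kπx/L) dx = L/2 and ∫_0^L cos²(kπx/L) dx = L/2.
u² = 25/9·sin²(π/5·x) and (u')² = π^2/9·cos²(π/5·x), and each of sin², cos² integrates to L/2 = 5/2 over (0, 5).
∫_0^5 u² dx = 125/18, so ||u||_L² = 5*sqrt(10)/6.
∫_0^5 (u')² dx = 5*π^2/18, so ||u'||_L² = sqrt(10)*π/6.
Ratio ||u||_L² / ||u'||_L² = 5/π.
Sharp Poincaré constant on H^1_0(0, 5) is C_P = L/π = 5/π, achieved by sin(π/5·x).
This is the k = 1 eigenfunction (up to amplitude), so the ratio equals the sharp Poincaré constant exactly.


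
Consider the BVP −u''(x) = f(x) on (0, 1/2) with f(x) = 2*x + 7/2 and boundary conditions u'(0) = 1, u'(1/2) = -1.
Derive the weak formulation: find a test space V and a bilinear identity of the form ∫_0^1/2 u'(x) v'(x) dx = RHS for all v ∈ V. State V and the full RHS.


V = H^1(0, 1/2) (v unrestricted at boundary; u is determined up to an additive constant); weak form: ∫_0^1/2 u'v' dx = ∫_0^1/2 (2*x + 7/2) v dx − v(1/2) − v(0) for all v ∈ V.

Multiply both sides by a test function v and integrate from 0 to 1/2:
  ∫_0^1/2 −u''(x) v(x) dx = ∫_0^1/2 f(x) v(x) dx.
Integrate the LHS by parts once:
  ∫_0^1/2 −u'' v dx = −[u'(x) v(x)]_0^1/2 + ∫_0^1/2 u'(x) v'(x) dx.
Thus ∫_0^1/2 u'(x) v'(x) dx = ∫_0^1/2 f(x) v(x) dx + [u'(x) v(x)]_0^1/2.
Choose V so that boundary terms are either known or forced to vanish.
u has inhomogeneous Neumann u'(0) = 1, u'(1/2) = -1. [u' v]_0^1/2 = (-1)·v(1/2) − (1)·v(0) = − v(1/2) − v(0). Take V = H^1(0, 1/2); boundary term becomes part of RHS.
Weak formulation: find u (satisfying any essential BC) such that ∫_0^1/2 u'(x) v'(x) dx = ∫_0^1/2 f v dx − v(1/2) − v(0) for all v ∈ V (Neumann data are natural BCs: they enter the RHS as boundary terms).
Substituting f(x) = 2*x + 7/2, the right-hand side is ∫_0^1/2 (2*x + 7/2) v dx − v(1/2) − v(0).
Compatibility check (pure Neumann): taking v ≡ 1 ∈ V gives 0 = ∫_0^1/2 f dx + (-1) − (1), i.e. ∫_0^1/2 f dx must equal u'(0) − u'(1/2) = 2. Indeed ∫_0^1/2 (2*x + 7/2) dx = 2, so the data are compatible. The solution is then unique only up to an additive constant (fix it e.g. by requiring ∫_0^1/2 u dx = 0).


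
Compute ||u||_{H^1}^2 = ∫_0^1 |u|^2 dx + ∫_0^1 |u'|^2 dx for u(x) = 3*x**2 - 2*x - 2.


||u||_{H^1}^2 = 122/15

The H^1 norm (squared) on an interval (0, L) is
  ||u||_{H^1}^2 = ∫_0^L u(x)^2 dx + ∫_0^L u'(x)^2 dx.
Compute u'(x) = 6*x - 2.
Then u(x)^2 = 9*x**4 - 12*x**3 - 8*x**2 + 8*x + 4 and u'(x)^2 = 36*x**2 - 24*x + 4.
Integrate each monomial from 0 to 1 using ∫_0^1 c·x^n dx = c·1^(n+1)/(n+1):
  ∫_0^1 u(x)^2 dx = ∫_0^1 (9*x^4 - 12*x^3 - 8*x^2 + 8*x + 4) dx. Term by term:
    ∫_0^1 9*x^4 dx = 9/5;  ∫_0^1 -12*x^3 dx = -3;  ∫_0^1 -8*x^2 dx = -8/3;
    ∫_0^1 8*x dx = 4;  ∫_0^1 4 dx = 4.
  Sum: 9/5 − 3 − 8/3 + 4 + 4 = 62/15.
  ∫_0^1 u'(x)^2 dx = ∫_0^1 (36*x^2 - 24*x + 4) dx. Term by term:
    ∫_0^1 36*x^2 dx = 12;  ∫_0^1 -24*x dx = -12;  ∫_0^1 4 dx = 4.
  Sum: 12 − 12 + 4 = 4.
Adding: ||u||_{H^1}^2 = 62/15 + 4 = 122/15.


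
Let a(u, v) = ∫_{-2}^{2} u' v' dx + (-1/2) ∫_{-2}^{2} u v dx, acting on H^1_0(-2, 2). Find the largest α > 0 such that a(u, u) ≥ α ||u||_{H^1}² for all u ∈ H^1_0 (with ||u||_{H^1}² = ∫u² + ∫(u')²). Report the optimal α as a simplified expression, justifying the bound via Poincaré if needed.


α = (-8 + π^2)/(π^2 + 16)

Coercivity of a(·,·) on H^1_0(-2, 2) means a(u, u) ≥ α ||u||_{H^1}² for every u ∈ H^1_0.
The interval has length L = 4, and Poincaré/coercivity depend only on L. Here a(u, u) = ∫(u')² + (-1/2)·∫u².
Here c = -1/2 < 0 with |c| < (π/L)² = π^2/16, so coercivity still holds. The condition a(u,u) ≥ α||u||_{H^1}² reads (1−α)∫(u')² ≥ (α−c)∫u². Any admissible α is ≤ 1 (rapidly oscillating u have ∫u²/∫(u')² → 0), and α = 1 would force 0 ≥ (1−c)∫u², impossible since c < 1; so 1−α > 0. By the sharp Poincaré inequality on H^1_0 of an interval of length L, ∫(u')² ≥ (π/L)²∫u² with equality for the first sine mode sin(π(x−x₀)/L) (x₀ the left endpoint), so the inequality holds for all u iff (1−α)(π/L)² ≥ α − c, i.e. α ≤ ((π/L)² + c)/((π/L)² + 1) = (1 + c(L/π)²)/(1 + (L/π)²). (Direct route, valid since c ≤ 0: Poincaré gives c∫u² ≥ c(L/π)²∫(u')², so a(u,u) ≥ (1 + c(L/π)²)∫(u')², while ||u||_{H^1}² ≤ (1 + (L/π)²)∫(u')²; dividing yields the same α.) With (π/L)² = π^2/16 and c = -1/2, the largest admissible constant is α = ((π/L)² + c)/((π/L)² + 1).
Simplifying, α = (-8 + π^2)/(π^2 + 16).


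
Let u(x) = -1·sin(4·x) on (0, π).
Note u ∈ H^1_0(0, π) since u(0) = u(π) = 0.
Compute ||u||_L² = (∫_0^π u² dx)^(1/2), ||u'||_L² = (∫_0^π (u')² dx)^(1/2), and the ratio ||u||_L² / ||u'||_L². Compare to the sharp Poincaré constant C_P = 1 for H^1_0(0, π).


||u||_L² / ||u'||_L² = 1/4 < C_P = 1.

u(x) = -1·sin(4·x), so u'(x) = -4*cos(4*x).
Writing u(x) = A·sin(kπx/L) with A = -1 and k = 4, use ∫_0^L sin²(kπx/L) dx = L/2 and ∫_0^L cos²(kπx/L) dx = L/2.
u² = 1·sin²(4·x) and (u')² = 16·cos²(4·x), and each of sin², cos² integrates to L/2 = π/2 over (0, π).
∫_0^π u² dx = π/2, so ||u||_L² = sqrt(2)*sqrt(π)/2.
∫_0^π (u')² dx = 8*π, so ||u'||_L² = 2*sqrt(2)*sqrt(π).
Ratio ||u||_L² / ||u'||_L² = 1/4.
Sharp Poincaré constant on H^1_0(0, π) is C_P = L/π = 1, achieved by sin(x).
This is the k = 4 harmonic; the ratio L/(kπ) is strictly less than C_P = L/π, consistent with the sharp inequality ||u||_L² ≤ C_P ||u'||_L².


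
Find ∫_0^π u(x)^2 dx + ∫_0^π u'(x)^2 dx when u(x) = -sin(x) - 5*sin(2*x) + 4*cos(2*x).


||u||_{H^1(0,π)}^2 = 80/3 + 207*π/2

u'(x) = -8*sin(2*x) - cos(x) - 10*cos(2*x).
Expand u² and (u')² and integrate term by term on (0, π), using: for integers n ≥ 1, ∫_0^π sin²(nx) dx = ∫_0^π cos²(nx) dx = π/2; for n ≠ n', ∫_0^π sin(nx)sin(n'x) dx = ∫_0^π cos(nx)cos(n'x) dx = 0; and by product-to-sum, ∫_0^π sin(nx)cos(n'x) dx = ½∫_0^π [sin((n+n')x) + sin((n−n')x)] dx, which is 0 when n+n' is even and 2n/(n²−n'²) when n+n' is odd (it need not vanish on (0, π)).
  u² squared terms: (-1)²·∫sin(x)² dx = 1·π/2 = π/2;  (-5)²·∫sin(2x)² dx = 25·π/2 = 25*π/2;  (4)²·∫cos(2x)² dx = 16·π/2 = 8*π.
  u² cross terms: 2·(-1)·(-5)·∫sin(x)·sin(2x) dx = 10·(0) = 0;  2·(-1)·(4)·∫sin(x)·cos(2x) dx = -8·(-2/3) = 16/3;  2·(-5)·(4)·∫sin(2x)·cos(2x) dx = -40·(0) = 0.
  So ∫_0^π u² dx = π/2 + 25*π/2 + 8*π + 0 + 16/3 + 0 = 16/3 + 21*π.
  (u')² squared terms: (-1)²·∫cos(x)² dx = 1·π/2 = π/2;  (-10)²·∫cos(2x)² dx = 100·π/2 = 50*π;  (-8)²·∫sin(2x)² dx = 64·π/2 = 32*π.
  (u')² cross terms: 2·(-1)·(-10)·∫cos(x)·cos(2x) dx = 20·(0) = 0;  2·(-1)·(-8)·∫cos(x)·sin(2x) dx = 16·(4/3) = 64/3;  2·(-10)·(-8)·∫cos(2x)·sin(2x) dx = 160·(0) = 0.
  So ∫_0^π (u')² dx = π/2 + 50*π + 32*π + 0 + 64/3 + 0 = 64/3 + 165*π/2.
||u||_{H^1}^2 = (16/3 + 21*π) + (64/3 + 165*π/2) = 80/3 + 207*π/2.


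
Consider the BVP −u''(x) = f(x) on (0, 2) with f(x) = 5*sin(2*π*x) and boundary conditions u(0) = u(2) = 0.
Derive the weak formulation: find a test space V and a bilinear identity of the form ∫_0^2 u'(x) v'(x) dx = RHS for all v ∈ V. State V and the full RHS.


V = H^1_0(0, 2) (so v(0) = v(2) = 0); weak form: ∫_0^2 u'v' dx = ∫_0^2 (5*sin(2*π*x)) v dx for all v ∈ V.

Multiply both sides by a test function v and integrate from 0 to 2:
  ∫_0^2 −u''(x) v(x) dx = ∫_0^2 f(x) v(x) dx.
Integrate the LHS by parts once:
  ∫_0^2 −u'' v dx = −[u'(x) v(x)]_0^2 + ∫_0^2 u'(x) v'(x) dx.
Thus ∫_0^2 u'(x) v'(x) dx = ∫_0^2 f(x) v(x) dx + [u'(x) v(x)]_0^2.
Choose V so that boundary terms are either known or forced to vanish.
u is Dirichlet: u(0) = u(2) = 0. Let V = H^1_0(0, 2); then v(0) = v(2) = 0, and [u' v]_0^2 = 0.
Weak formulation: find u (satisfying any essential BC) such that ∫_0^2 u'(x) v'(x) dx = ∫_0^2 f v dx for all v ∈ V.
Substituting f(x) = 5*sin(2*π*x), the right-hand side is ∫_0^2 (5*sin(2*π*x)) v dx.


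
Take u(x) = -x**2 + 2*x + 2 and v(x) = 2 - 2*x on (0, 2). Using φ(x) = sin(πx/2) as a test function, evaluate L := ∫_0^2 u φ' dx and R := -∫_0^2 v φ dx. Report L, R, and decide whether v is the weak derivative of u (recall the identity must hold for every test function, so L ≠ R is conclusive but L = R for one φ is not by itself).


LHS = 0, RHS = 0. Yes, v = u' weakly.

u(x) = -x**2 + 2*x + 2, classical derivative u'(x) = 2 - 2*x.
φ(x) = sin(πx/2), so φ'(x) = π*cos(π*x/2)/2.
Note φ(0) = φ(2) = 0, so the boundary term u·φ vanishes.
LHS = ∫_0^2 u(x) φ'(x) dx = ∫_0^2 (-π*x^2*cos(π*x/2)/2 + π*x*cos(π*x/2) + π*cos(π*x/2)) dx. Term by term:
  ∫_0^2 π*cos(π*x/2) dx = 0;  ∫_0^2 π*x*cos(π*x/2) dx = -8/π;  ∫_0^2 -π*x^2*cos(π*x/2)/2 dx = 8/π.
Sum: 0 − 8/π + 8/π = 0.
So LHS = 0.
∫_0^2 v(x) φ(x) dx = ∫_0^2 (-2*x*sin(π*x/2) + 2*sin(π*x/2)) dx. Term by term:
  ∫_0^2 2*sin(π*x/2) dx = 8/π;  ∫_0^2 -2*x*sin(π*x/2) dx = -8/π.
Sum: 8/π − 8/π = 0.
So RHS = -∫_0^2 v(x) φ(x) dx = 0.
LHS = RHS, so the identity holds for this test φ.
Moreover u is smooth here and v(x) = u'(x) = 2 - 2*x pointwise, so the identity holds for every test function. Hence v is the weak derivative of u.


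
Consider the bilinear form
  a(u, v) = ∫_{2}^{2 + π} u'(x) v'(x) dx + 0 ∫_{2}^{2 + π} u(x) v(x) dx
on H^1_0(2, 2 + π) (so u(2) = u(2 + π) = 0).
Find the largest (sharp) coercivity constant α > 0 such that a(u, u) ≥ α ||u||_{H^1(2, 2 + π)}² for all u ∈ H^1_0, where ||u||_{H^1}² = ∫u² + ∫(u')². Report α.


α = 1/2

Coercivity of a(·,·) on H^1_0(2, 2 + π) means a(u, u) ≥ α ||u||_{H^1}² for every u ∈ H^1_0.
The interval has length L = π, and Poincaré/coercivity depend only on L. Here a(u, u) = ∫(u')² + (0)·∫u².
Here c = 0, so a(u,u) = ∫(u')² alone. The condition a(u,u) ≥ α||u||_{H^1}² reads (1−α)∫(u')² ≥ (α−c)∫u². Any admissible α is ≤ 1 (rapidly oscillating u have ∫u²/∫(u')² → 0), and α = 1 would force 0 ≥ (1−c)∫u², impossible since c < 1; so 1−α > 0. By the sharp Poincaré inequality on H^1_0 of an interval of length L, ∫(u')² ≥ (π/L)²∫u² with equality for the first sine mode sin(π(x−x₀)/L) (x₀ the left endpoint), so the inequality holds for all u iff (1−α)(π/L)² ≥ α − c, i.e. α ≤ ((π/L)² + c)/((π/L)² + 1) = (1 + c(L/π)²)/(1 + (L/π)²). (Direct route, valid since c ≤ 0: Poincaré gives c∫u² ≥ c(L/π)²∫(u')², so a(u,u) ≥ (1 + c(L/π)²)∫(u')², while ||u||_{H^1}² ≤ (1 + (L/π)²)∫(u')²; dividing yields the same α.) With (π/L)² = 1 and c = 0, the largest admissible constant is α = ((π/L)² + c)/((π/L)² + 1).
Simplifying, α = 1/2.
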